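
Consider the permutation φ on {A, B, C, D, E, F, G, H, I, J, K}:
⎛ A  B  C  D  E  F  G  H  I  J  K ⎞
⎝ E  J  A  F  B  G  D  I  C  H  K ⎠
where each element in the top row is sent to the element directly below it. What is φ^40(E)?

Tracing E → B → … returns to E after 7 steps, so E lies in a 7-cycle (A E B J H I C).
On a 7-cycle, φ^7 is the identity, so φ^40 = φ^5 there (40 ≡ 5 mod 7).
Stepping 5 places around the cycle: E → B → J → H → I → C.

C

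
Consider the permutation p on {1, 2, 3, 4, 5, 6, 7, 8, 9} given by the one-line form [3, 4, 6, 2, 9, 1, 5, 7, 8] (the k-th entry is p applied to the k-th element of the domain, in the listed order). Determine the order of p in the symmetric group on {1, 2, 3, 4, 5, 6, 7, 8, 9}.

12

Writing p as disjoint cycles, the cycle lengths are 4, 3, 2.
Since disjoint cycles commute, ord(p) = lcm(4, 3, 2) = 12.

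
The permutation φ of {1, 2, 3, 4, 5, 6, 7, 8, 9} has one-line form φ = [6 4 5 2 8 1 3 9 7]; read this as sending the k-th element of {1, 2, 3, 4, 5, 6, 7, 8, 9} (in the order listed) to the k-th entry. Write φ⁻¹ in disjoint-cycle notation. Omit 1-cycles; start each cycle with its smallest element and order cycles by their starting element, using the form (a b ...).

(1 6)(2 4)(3 7 9 8 5)

The cycle decomposition of φ is (1 6)(2 4)(3 5 8 9 7).
Reversing each cycle (and rotating so the smallest element leads) gives φ⁻¹ = (1 6)(2 4)(3 7 9 8 5).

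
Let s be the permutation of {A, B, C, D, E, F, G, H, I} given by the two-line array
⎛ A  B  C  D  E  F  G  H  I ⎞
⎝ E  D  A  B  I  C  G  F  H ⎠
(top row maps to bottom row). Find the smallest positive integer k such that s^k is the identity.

6

The disjoint-cycle form of s has cycle lengths 6, 2, 1.
Since disjoint cycles commute, ord(s) = lcm(6, 2) = 6.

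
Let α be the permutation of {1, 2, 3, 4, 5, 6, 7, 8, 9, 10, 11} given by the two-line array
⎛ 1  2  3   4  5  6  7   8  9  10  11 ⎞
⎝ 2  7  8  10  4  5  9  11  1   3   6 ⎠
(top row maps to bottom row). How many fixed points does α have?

0

No element satisfies α(x) = x, so there are 0 fixed points.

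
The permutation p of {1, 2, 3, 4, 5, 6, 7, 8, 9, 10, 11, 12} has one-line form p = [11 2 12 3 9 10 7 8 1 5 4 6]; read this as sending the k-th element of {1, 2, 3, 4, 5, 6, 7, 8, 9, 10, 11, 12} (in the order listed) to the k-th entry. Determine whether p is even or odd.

In disjoint-cycle form the cycle lengths are 9, 1, 1, 1.
A cycle is odd iff its length is even; p has 0 even-length cycles, so sgn(p) = (−1)^0 and p is even.

even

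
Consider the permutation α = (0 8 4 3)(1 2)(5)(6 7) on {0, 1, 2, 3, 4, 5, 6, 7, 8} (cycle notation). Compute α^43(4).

8

4 lies in the 4-cycle (0 8 4 3).
On a 4-cycle, α^4 is the identity, so α^43 = α^3 there (43 ≡ 3 mod 4).
Stepping 3 places around the cycle: 4 → 3 → 0 → 8.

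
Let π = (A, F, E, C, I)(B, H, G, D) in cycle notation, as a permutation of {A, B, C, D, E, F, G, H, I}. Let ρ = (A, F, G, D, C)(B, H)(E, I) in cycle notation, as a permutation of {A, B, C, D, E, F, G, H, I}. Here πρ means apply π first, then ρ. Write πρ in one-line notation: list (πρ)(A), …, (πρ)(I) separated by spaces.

G B E H A I C D F

Chase each element through π then ρ: A → F → G; B → H → B; C → I → E; D → B → H; E → C → A; F → E → I; G → D → C; H → G → D; I → A → F.
So πρ in one-line form is G B E H A I C D F.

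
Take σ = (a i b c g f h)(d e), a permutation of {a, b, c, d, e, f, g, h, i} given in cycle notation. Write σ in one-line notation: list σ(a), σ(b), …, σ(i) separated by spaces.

i c g e d h f a b

Reading each image from the cycles: a→i, b→c, c→g, d→e, e→d, f→h, g→f, h→a, i→b.
So the one-line form is i c g e d h f a b.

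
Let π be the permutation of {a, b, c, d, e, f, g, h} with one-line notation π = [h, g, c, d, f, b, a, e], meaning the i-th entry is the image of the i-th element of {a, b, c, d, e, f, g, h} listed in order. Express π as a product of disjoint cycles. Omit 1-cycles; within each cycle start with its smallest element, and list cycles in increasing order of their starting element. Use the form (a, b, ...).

Iterating π from a gives a → h → e → f → b → g → a; that is the 6-cycle (a, h, e, f, b, g).
Continuing from each remaining unvisited element yields (a, h, e, f, b, g).

(a, h, e, f, b, g)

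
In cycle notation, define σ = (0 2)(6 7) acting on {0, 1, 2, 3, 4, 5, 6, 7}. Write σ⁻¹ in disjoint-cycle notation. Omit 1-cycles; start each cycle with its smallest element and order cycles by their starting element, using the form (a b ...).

The inverse reverses each cycle.
Reversing each cycle of σ and rotating so the smallest element leads gives (0 2)(6 7).

(0 2)(6 7)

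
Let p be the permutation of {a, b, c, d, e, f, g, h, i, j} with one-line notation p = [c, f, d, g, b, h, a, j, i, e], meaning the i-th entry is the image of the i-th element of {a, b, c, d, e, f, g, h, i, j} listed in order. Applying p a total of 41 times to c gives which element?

d

Tracing c → d → … returns to c after 4 steps, so c lies in a 4-cycle (a c d g).
Powers repeat with period 4 on this cycle, and 41 mod 4 = 1, so p^41(c) = p^1(c).
Stepping 1 place around the cycle: c → d.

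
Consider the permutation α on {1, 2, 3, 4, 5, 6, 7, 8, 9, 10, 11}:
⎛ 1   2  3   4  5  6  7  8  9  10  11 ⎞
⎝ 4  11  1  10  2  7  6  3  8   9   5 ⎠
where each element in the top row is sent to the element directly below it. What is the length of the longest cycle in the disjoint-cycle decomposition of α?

Decomposing into disjoint cycles gives (1, 4, 10, 9, 8, 3)(2, 11, 5)(6, 7); the longest has length 6.

6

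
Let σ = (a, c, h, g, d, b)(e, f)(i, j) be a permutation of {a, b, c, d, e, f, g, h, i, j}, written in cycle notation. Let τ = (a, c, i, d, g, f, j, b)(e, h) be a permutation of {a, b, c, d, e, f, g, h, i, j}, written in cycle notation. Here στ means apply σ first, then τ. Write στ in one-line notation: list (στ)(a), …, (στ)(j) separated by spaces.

(στ)(x) = τ(σ(x)). Computing each image: τ(σ(a)) = τ(c) = i, τ(σ(b)) = τ(a) = c, τ(σ(c)) = τ(h) = e, τ(σ(d)) = τ(b) = a, τ(σ(e)) = τ(f) = j, τ(σ(f)) = τ(e) = h, τ(σ(g)) = τ(d) = g, τ(σ(h)) = τ(g) = f, τ(σ(i)) = τ(j) = b, τ(σ(j)) = τ(i) = d.
Hence στ = [i c e a j h g f b d].

i c e a j h g f b d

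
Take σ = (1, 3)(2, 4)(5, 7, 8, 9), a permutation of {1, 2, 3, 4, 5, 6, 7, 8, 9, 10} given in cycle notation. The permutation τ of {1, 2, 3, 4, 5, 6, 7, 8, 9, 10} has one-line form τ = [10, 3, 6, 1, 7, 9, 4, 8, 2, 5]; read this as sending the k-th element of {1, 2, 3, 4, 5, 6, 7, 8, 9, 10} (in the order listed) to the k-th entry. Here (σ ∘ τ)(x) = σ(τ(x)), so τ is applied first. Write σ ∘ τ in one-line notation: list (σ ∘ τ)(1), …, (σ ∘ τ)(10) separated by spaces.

Chase each element through τ then σ: 1 → 10 → 10; 2 → 3 → 1; 3 → 6 → 6; 4 → 1 → 3; 5 → 7 → 8; 6 → 9 → 5; 7 → 4 → 2; 8 → 8 → 9; 9 → 2 → 4; 10 → 5 → 7.
So σ ∘ τ in one-line form is 10 1 6 3 8 5 2 9 4 7.

10 1 6 3 8 5 2 9 4 7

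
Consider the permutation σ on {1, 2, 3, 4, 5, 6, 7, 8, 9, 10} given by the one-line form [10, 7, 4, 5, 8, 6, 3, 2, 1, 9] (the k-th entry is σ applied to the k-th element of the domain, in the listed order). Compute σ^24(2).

2

Tracing 2 → 7 → … returns to 2 after 6 steps, so 2 lies in a 6-cycle (2, 7, 3, 4, 5, 8).
On a 6-cycle, σ^6 is the identity, so σ^24 = σ^0 there (24 ≡ 0 mod 6).
So σ^24(2) = 2.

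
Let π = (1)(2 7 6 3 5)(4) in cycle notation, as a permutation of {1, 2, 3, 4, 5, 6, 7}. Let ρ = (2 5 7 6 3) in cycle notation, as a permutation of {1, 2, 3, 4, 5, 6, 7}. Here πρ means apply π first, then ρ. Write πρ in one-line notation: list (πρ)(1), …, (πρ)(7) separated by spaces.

Chase each element through π then ρ: 1 → 1 → 1; 2 → 7 → 6; 3 → 5 → 7; 4 → 4 → 4; 5 → 2 → 5; 6 → 3 → 2; 7 → 6 → 3.
Collecting the images, πρ = [1 6 7 4 5 2 3].

1 6 7 4 5 2 3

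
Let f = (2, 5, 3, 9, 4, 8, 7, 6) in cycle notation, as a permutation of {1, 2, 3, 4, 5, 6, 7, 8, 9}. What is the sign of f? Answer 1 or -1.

-1

The cycle lengths are 8, 1.
A cycle is odd iff its length is even; f has 1 even-length cycle, so sgn(f) = (−1)^1 and f is odd.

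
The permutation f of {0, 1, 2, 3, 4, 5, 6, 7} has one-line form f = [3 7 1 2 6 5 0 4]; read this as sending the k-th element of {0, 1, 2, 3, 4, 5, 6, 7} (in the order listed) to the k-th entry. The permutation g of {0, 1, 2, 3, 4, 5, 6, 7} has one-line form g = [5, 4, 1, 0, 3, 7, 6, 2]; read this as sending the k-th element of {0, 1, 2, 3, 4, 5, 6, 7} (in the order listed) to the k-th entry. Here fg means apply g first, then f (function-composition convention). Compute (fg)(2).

g(2) = 1, then f(1) = 7; composing gives (fg)(2) = 7.

7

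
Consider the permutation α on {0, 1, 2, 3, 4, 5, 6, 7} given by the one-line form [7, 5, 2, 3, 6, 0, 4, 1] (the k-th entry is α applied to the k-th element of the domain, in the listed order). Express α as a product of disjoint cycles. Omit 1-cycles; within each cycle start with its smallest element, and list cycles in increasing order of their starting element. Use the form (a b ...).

(0 7 1 5)(4 6)

Start at 0 and follow images: 0 → 7 → 1 → 5 → 0, giving the cycle (0 7 1 5).
Continuing from each remaining unvisited element yields (0 7 1 5)(4 6).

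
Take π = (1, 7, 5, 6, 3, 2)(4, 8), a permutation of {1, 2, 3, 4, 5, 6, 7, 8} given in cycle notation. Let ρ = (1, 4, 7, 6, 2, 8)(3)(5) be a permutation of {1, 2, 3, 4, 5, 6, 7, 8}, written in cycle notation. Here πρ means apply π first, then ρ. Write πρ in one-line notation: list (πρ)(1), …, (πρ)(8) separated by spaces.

6 4 8 1 2 3 5 7

For each element, apply π then ρ: 1 → 7 → 6; 2 → 1 → 4; 3 → 2 → 8; 4 → 8 → 1; 5 → 6 → 2; 6 → 3 → 3; 7 → 5 → 5; 8 → 4 → 7.
So πρ in one-line form is 6 4 8 1 2 3 5 7.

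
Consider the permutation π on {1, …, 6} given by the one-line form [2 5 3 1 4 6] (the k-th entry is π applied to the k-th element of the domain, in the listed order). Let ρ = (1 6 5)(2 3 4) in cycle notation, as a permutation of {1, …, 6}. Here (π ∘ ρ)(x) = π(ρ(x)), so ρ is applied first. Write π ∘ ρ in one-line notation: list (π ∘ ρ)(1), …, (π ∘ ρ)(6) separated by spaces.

6 3 1 5 2 4

(π ∘ ρ)(x) = π(ρ(x)). Computing each image: π(ρ(1)) = π(6) = 6, π(ρ(2)) = π(3) = 3, π(ρ(3)) = π(4) = 1, π(ρ(4)) = π(2) = 5, π(ρ(5)) = π(1) = 2, π(ρ(6)) = π(5) = 4.
Hence π ∘ ρ = [6 3 1 5 2 4].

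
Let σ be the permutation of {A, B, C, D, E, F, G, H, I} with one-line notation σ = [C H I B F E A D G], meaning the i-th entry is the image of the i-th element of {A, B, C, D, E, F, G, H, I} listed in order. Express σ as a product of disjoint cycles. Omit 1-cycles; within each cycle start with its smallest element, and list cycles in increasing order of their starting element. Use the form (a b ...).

Start at A and follow images: A → C → I → G → A, giving the cycle (A C I G).
Continuing from each remaining unvisited element yields (A C I G)(B H D)(E F).

(A C I G)(B H D)(E F)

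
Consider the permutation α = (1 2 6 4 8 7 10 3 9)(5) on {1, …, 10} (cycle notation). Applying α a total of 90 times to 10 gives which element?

10

10 lies in the 9-cycle (1 2 6 4 8 7 10 3 9).
Powers repeat with period 9 on this cycle, and 90 mod 9 = 0, so α^90(10) = α^0(10).
So α^90(10) = 10.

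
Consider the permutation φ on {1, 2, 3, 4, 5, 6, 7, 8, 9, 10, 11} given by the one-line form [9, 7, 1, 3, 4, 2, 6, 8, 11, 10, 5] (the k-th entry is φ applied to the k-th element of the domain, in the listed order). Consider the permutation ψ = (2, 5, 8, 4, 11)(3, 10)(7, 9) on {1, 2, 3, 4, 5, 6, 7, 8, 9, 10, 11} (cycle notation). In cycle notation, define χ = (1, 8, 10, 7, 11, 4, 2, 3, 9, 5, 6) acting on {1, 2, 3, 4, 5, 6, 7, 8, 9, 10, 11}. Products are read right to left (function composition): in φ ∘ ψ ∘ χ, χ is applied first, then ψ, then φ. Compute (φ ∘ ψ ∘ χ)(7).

Apply the permutations in order: χ(7) = 11, then ψ(11) = 2, then φ(2) = 7. So (φ ∘ ψ ∘ χ)(7) = 7.

7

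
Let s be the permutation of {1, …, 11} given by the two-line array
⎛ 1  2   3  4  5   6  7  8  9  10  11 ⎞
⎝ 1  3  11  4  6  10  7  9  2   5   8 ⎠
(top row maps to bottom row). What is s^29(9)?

Tracing 9 → 2 → … returns to 9 after 5 steps, so 9 lies in a 5-cycle (2 3 11 8 9).
Since the cycle has length 5, s^29 acts on it the same as s^4 (29 mod 5 = 4).
Stepping 4 places around the cycle: 9 → 2 → 3 → 11 → 8.

8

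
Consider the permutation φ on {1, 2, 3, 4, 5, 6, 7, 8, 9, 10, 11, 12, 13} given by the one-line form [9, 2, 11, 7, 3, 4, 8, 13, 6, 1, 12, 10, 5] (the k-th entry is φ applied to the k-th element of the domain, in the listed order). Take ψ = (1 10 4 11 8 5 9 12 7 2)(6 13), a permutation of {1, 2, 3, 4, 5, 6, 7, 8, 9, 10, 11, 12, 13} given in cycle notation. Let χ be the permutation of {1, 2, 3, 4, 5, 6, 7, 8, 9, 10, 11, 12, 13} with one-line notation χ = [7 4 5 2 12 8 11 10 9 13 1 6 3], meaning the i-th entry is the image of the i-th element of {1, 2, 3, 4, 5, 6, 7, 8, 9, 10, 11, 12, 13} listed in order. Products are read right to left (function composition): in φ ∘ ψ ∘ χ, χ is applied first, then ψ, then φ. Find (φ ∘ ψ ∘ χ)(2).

12

(φ ∘ ψ ∘ χ)(2) = φ(ψ(χ(2))). χ(2) = 4, then ψ(4) = 11, then φ(11) = 12, so the result is 12.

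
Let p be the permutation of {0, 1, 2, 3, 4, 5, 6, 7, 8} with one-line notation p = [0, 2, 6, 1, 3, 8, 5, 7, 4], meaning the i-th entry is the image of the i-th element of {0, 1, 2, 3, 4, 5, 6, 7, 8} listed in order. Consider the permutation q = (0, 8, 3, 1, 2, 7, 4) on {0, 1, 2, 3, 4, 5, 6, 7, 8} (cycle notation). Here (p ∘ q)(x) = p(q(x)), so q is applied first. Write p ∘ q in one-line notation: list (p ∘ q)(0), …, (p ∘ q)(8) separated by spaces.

4 6 7 2 0 8 5 3 1

(p ∘ q)(x) = p(q(x)). Computing each image: p(q(0)) = p(8) = 4, p(q(1)) = p(2) = 6, p(q(2)) = p(7) = 7, p(q(3)) = p(1) = 2, p(q(4)) = p(0) = 0, p(q(5)) = p(5) = 8, p(q(6)) = p(6) = 5, p(q(7)) = p(4) = 3, p(q(8)) = p(3) = 1.
Hence p ∘ q = [4 6 7 2 0 8 5 3 1].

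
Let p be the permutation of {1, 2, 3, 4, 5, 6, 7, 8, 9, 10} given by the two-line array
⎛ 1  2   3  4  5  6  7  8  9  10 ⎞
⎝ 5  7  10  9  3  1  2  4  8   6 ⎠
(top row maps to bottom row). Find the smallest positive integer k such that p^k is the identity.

Decomposing into disjoint cycles gives cycle lengths 5, 3, 2.
The order is lcm(5, 3, 2) = 30.

30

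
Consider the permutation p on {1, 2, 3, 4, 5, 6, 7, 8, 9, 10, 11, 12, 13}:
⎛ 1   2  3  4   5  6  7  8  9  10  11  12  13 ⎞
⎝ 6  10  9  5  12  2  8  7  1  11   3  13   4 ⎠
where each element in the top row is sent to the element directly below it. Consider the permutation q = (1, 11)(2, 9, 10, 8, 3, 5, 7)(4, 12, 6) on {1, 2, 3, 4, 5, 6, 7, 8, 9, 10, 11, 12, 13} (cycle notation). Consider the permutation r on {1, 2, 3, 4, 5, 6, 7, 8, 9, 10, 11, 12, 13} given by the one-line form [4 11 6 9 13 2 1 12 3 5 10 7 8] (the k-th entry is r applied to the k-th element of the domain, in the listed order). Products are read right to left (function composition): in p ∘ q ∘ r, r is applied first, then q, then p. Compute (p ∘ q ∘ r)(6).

1

(p ∘ q ∘ r)(6) = p(q(r(6))). r(6) = 2, then q(2) = 9, then p(9) = 1, so the result is 1.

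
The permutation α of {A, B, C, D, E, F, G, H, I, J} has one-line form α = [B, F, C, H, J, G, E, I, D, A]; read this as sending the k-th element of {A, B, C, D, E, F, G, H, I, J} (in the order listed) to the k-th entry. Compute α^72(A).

Tracing A → B → … returns to A after 6 steps, so A lies in a 6-cycle (A, B, F, G, E, J).
On a 6-cycle, α^6 is the identity, so α^72 = α^0 there (72 ≡ 0 mod 6).
So α^72(A) = A.

A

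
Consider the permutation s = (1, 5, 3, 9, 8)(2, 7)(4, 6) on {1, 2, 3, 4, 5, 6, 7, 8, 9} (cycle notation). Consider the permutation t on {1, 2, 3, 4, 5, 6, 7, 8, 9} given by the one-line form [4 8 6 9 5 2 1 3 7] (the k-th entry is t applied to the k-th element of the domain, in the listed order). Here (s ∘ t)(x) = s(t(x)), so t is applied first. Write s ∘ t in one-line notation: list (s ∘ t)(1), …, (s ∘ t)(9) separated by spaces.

(s ∘ t)(x) = s(t(x)). Computing each image: s(t(1)) = s(4) = 6, s(t(2)) = s(8) = 1, s(t(3)) = s(6) = 4, s(t(4)) = s(9) = 8, s(t(5)) = s(5) = 3, s(t(6)) = s(2) = 7, s(t(7)) = s(1) = 5, s(t(8)) = s(3) = 9, s(t(9)) = s(7) = 2.
Hence s ∘ t = [6 1 4 8 3 7 5 9 2].

6 1 4 8 3 7 5 9 2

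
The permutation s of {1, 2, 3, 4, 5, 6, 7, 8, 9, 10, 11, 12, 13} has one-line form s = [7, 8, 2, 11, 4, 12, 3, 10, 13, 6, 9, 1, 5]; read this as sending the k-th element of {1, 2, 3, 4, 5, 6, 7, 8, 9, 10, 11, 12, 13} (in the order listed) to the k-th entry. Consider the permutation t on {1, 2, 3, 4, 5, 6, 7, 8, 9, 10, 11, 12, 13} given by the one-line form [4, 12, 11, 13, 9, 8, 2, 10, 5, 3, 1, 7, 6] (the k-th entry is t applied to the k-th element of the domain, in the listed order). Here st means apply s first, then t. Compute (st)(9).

First apply s: s(9) = 13, then t(13) = 6. Thus (st)(9) = 6.

6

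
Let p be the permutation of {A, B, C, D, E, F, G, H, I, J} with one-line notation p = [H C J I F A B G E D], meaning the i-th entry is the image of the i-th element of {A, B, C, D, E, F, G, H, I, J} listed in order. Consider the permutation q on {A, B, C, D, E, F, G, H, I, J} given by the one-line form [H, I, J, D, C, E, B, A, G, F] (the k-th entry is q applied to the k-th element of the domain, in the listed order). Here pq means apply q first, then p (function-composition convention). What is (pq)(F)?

F

(pq)(F) = p(q(F)). q(F) = E, then p(E) = F. So (pq)(F) = F.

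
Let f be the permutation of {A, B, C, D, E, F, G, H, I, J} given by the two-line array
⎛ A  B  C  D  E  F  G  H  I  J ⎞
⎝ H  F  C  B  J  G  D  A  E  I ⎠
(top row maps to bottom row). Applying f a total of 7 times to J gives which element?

Tracing J → I → … returns to J after 3 steps, so J lies in a 3-cycle (E, J, I).
Powers repeat with period 3 on this cycle, and 7 mod 3 = 1, so f^7(J) = f^1(J).
Advancing 1 step from J: J → I.

I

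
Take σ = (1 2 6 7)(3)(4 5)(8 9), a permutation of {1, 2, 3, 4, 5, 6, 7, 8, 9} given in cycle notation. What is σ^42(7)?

2

7 lies in the 4-cycle (1 2 6 7).
Powers repeat with period 4 on this cycle, and 42 mod 4 = 2, so σ^42(7) = σ^2(7).
Advancing 2 steps from 7: 7 → 1 → 2.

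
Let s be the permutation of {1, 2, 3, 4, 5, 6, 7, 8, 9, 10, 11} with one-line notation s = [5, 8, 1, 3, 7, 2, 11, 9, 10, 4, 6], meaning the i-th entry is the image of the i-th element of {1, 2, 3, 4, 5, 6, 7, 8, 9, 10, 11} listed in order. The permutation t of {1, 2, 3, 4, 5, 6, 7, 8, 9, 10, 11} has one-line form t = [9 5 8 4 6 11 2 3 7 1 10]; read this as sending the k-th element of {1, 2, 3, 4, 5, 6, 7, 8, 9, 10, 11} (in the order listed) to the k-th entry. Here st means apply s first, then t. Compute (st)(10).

First apply s: s(10) = 4, then t(4) = 4. Thus (st)(10) = 4.

4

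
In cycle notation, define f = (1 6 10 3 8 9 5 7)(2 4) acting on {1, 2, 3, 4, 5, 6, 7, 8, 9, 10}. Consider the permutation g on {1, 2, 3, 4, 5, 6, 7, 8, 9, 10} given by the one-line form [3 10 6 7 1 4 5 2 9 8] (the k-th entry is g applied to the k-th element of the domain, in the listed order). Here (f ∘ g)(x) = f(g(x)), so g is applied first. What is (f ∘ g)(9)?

g(9) = 9, then f(9) = 5; composing gives (f ∘ g)(9) = 5.

5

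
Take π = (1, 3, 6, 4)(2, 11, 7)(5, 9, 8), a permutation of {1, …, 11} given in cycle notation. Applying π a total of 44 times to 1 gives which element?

1 lies in the 4-cycle (1, 3, 6, 4).
On a 4-cycle, π^4 is the identity, so π^44 = π^0 there (44 ≡ 0 mod 4).
So π^44(1) = 1.

1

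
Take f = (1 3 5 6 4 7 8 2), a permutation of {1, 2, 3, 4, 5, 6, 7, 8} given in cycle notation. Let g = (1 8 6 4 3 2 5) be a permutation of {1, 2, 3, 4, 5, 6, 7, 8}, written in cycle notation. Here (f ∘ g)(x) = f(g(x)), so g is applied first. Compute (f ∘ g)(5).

3

(f ∘ g)(5) = f(g(5)). g(5) = 1, then f(1) = 3. So (f ∘ g)(5) = 3.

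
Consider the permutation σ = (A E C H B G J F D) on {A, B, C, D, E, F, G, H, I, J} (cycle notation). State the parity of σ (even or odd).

The cycle lengths are 9, 1.
A cycle of length ℓ contributes ℓ−1 transpositions, so σ is a product of 8 transpositions — even.

even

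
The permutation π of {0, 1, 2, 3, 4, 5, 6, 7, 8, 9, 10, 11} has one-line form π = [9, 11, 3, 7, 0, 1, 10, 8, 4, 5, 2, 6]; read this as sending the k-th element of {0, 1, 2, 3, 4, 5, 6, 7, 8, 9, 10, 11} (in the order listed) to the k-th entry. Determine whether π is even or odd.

In disjoint-cycle form the cycle lengths are 12.
A cycle is odd iff its length is even; π has 1 even-length cycle, so sgn(π) = (−1)^1 and π is odd.

odd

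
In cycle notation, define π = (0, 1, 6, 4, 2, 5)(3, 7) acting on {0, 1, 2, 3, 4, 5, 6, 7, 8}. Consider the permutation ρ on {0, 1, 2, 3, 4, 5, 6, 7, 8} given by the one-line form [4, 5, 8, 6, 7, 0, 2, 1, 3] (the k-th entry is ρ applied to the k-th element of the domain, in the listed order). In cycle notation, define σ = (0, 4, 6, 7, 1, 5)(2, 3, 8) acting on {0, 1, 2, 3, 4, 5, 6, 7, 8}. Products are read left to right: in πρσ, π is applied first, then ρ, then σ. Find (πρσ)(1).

3

Chase 1: π(1) = 6; ρ(6) = 2; σ(2) = 3. Hence (πρσ)(1) = 3.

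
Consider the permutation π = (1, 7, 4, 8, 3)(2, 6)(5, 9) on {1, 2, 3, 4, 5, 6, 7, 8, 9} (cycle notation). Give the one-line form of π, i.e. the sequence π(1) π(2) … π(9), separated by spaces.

7 6 1 8 9 2 4 3 5

Reading each image from the cycles: 1↦7, 2↦6, 3↦1, 4↦8, 5↦9, 6↦2, 7↦4, 8↦3, 9↦5.
Listing these in domain order gives 7 6 1 8 9 2 4 3 5.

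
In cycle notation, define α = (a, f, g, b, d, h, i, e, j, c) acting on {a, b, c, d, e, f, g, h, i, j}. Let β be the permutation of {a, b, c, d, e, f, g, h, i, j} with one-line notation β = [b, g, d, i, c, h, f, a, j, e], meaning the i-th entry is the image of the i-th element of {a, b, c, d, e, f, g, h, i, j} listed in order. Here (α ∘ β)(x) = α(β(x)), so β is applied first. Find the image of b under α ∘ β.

b

β(b) = g, then α(g) = b; composing gives (α ∘ β)(b) = b.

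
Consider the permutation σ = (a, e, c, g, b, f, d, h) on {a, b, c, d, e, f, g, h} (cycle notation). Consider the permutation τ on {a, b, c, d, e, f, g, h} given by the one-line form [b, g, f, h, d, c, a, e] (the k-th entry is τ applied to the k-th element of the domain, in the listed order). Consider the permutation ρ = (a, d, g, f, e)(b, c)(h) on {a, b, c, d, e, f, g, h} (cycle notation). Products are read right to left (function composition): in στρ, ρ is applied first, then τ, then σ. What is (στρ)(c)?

(στρ)(c) = σ(τ(ρ(c))). ρ(c) = b, then τ(b) = g, then σ(g) = b, so the result is b.

b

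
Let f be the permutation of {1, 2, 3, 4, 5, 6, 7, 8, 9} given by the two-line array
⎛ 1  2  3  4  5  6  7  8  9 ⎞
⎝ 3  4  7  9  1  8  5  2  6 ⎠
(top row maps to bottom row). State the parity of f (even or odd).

odd

In disjoint-cycle form the cycle lengths are 5, 4.
A cycle of length ℓ contributes ℓ−1 transpositions, so f is a product of 4 + 3 = 7 transpositions — odd.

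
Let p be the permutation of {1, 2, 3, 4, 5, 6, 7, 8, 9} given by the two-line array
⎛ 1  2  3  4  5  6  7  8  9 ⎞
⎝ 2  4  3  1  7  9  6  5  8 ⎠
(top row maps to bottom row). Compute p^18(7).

8

Tracing 7 → 6 → … returns to 7 after 5 steps, so 7 lies in a 5-cycle (5, 7, 6, 9, 8).
Powers repeat with period 5 on this cycle, and 18 mod 5 = 3, so p^18(7) = p^3(7).
Advancing 3 steps from 7: 7 → 6 → 9 → 8.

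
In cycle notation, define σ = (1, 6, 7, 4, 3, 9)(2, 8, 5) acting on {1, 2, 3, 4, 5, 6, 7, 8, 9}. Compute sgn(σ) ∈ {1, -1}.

-1

The cycle lengths are 6, 3.
A cycle of length ℓ contributes ℓ−1 transpositions, so σ is a product of 5 + 2 = 7 transpositions — odd.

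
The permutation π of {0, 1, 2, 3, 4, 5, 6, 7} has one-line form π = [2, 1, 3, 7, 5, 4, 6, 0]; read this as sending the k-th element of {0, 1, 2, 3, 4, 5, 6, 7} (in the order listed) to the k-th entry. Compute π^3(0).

7

Tracing 0 → 2 → … returns to 0 after 4 steps, so 0 lies in a 4-cycle (0, 2, 3, 7).
Advancing 3 steps from 0: 0 → 2 → 3 → 7.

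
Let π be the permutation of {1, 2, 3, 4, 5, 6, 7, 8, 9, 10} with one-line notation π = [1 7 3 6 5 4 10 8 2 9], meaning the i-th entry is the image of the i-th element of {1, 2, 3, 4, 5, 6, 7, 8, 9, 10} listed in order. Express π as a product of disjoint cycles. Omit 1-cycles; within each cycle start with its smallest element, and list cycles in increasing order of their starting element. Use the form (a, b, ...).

Iterating π from 2 gives 2 → 7 → 10 → 9 → 2; that is the 4-cycle (2, 7, 10, 9).
Continuing from each remaining unvisited element yields (2, 7, 10, 9)(4, 6).

(2, 7, 10, 9)(4, 6)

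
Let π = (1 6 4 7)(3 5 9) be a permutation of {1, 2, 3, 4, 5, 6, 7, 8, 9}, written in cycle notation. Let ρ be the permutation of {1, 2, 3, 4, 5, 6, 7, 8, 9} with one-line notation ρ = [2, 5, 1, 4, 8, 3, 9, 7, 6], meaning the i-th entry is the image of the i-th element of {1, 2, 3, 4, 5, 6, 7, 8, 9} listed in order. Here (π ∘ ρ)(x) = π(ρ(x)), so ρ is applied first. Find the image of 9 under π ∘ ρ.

4

First apply ρ: ρ(9) = 6, then π(6) = 4. Thus (π ∘ ρ)(9) = 4.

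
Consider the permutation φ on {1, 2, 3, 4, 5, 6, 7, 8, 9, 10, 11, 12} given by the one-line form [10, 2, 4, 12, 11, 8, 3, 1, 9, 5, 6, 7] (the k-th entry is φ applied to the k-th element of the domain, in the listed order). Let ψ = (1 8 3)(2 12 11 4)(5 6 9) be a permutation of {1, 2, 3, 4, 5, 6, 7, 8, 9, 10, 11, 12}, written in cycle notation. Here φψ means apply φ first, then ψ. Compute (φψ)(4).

First apply φ: φ(4) = 12, then ψ(12) = 11. Thus (φψ)(4) = 11.

11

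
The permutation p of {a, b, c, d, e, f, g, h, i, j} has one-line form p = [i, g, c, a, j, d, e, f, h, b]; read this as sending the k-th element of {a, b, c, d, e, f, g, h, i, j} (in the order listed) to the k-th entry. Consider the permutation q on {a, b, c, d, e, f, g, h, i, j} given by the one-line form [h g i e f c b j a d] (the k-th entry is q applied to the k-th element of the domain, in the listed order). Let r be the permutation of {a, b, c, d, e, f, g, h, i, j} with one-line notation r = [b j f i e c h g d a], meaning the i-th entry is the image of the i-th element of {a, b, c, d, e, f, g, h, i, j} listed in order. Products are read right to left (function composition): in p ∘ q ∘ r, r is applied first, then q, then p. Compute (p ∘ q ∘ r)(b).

Apply the permutations in order: r(b) = j, then q(j) = d, then p(d) = a. So (p ∘ q ∘ r)(b) = a.

a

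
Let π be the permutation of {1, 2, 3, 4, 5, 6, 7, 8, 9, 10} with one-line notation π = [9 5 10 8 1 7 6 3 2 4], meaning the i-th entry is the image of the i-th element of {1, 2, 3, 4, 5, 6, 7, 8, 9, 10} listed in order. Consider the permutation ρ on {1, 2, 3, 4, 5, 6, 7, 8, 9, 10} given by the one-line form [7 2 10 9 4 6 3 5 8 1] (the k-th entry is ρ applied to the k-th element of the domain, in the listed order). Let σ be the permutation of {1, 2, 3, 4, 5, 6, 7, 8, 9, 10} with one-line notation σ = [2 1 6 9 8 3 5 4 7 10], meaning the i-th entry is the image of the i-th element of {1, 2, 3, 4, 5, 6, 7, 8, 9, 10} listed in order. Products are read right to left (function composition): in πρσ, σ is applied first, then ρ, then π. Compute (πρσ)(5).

(πρσ)(5) = π(ρ(σ(5))). σ(5) = 8, then ρ(8) = 5, then π(5) = 1, so the result is 1.

1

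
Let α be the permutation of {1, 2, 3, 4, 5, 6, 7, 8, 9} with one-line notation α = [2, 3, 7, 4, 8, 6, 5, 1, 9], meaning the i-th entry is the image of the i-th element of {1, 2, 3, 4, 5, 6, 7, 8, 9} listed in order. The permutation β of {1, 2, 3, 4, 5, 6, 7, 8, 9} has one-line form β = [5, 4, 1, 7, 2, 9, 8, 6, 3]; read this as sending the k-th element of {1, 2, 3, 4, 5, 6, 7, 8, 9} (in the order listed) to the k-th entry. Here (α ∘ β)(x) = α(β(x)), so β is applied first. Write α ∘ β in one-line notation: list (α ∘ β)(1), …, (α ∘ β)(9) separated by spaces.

8 4 2 5 3 9 1 6 7

(α ∘ β)(x) = α(β(x)). Computing each image: α(β(1)) = α(5) = 8, α(β(2)) = α(4) = 4, α(β(3)) = α(1) = 2, α(β(4)) = α(7) = 5, α(β(5)) = α(2) = 3, α(β(6)) = α(9) = 9, α(β(7)) = α(8) = 1, α(β(8)) = α(6) = 6, α(β(9)) = α(3) = 7.
Hence α ∘ β = [8 4 2 5 3 9 1 6 7].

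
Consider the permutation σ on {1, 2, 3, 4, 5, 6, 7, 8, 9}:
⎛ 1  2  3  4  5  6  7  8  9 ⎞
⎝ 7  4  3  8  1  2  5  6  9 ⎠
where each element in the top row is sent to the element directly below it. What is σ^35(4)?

Tracing 4 → 8 → … returns to 4 after 4 steps, so 4 lies in a 4-cycle (2, 4, 8, 6).
Powers repeat with period 4 on this cycle, and 35 mod 4 = 3, so σ^35(4) = σ^3(4).
Stepping 3 places around the cycle: 4 → 8 → 6 → 2.

2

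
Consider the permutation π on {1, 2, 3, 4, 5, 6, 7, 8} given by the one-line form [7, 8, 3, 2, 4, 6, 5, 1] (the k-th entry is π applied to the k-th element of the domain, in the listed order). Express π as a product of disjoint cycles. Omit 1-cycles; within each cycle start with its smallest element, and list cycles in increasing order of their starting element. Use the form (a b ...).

(1 7 5 4 2 8)

From 1: 1 → 7 → 5 → 4 → 2 → 8 → 1, closing the cycle (1 7 5 4 2 8).
Repeating from the next unused element and collecting all non-trivial cycles gives (1 7 5 4 2 8).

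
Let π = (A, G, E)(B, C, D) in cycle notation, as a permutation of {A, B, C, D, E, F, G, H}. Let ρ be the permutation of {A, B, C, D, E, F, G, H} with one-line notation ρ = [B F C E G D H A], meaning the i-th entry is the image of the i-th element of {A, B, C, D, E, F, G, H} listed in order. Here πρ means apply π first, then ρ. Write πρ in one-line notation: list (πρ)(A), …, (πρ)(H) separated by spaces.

Chase each element through π then ρ: A → G → H; B → C → C; C → D → E; D → B → F; E → A → B; F → F → D; G → E → G; H → H → A.
Collecting the images, πρ = [H C E F B D G A].

H C E F B D G A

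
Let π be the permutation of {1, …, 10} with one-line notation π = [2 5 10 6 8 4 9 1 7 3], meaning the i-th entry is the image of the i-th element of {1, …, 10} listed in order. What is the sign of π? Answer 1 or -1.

1

In disjoint-cycle form the cycle lengths are 4, 2, 2, 2.
A cycle of length ℓ contributes ℓ−1 transpositions, so π is a product of 3 + 1 + 1 + 1 = 6 transpositions — even.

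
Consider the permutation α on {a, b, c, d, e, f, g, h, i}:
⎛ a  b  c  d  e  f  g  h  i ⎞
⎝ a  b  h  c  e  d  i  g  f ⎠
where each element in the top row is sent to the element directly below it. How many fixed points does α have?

3

The fixed points (elements with α(x) = x) are {a, b, e}, so there are 3.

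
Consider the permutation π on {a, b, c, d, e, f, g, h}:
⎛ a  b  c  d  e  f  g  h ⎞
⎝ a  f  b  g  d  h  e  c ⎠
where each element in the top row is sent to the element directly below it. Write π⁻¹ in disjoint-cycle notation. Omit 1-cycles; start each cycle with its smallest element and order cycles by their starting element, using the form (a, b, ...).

The cycle decomposition of π is (b, f, h, c)(d, g, e).
Reversing each cycle (and rotating so the smallest element leads) gives π⁻¹ = (b, c, h, f)(d, e, g).

(b, c, h, f)(d, e, g)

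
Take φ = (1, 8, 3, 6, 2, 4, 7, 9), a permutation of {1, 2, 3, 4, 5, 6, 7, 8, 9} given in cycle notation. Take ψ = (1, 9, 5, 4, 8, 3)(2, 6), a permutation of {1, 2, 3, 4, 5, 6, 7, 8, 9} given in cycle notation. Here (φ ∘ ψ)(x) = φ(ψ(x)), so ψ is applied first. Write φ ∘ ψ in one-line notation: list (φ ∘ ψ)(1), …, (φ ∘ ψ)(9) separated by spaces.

Chase each element through ψ then φ: 1 → 9 → 1; 2 → 6 → 2; 3 → 1 → 8; 4 → 8 → 3; 5 → 4 → 7; 6 → 2 → 4; 7 → 7 → 9; 8 → 3 → 6; 9 → 5 → 5.
So φ ∘ ψ in one-line form is 1 2 8 3 7 4 9 6 5.

1 2 8 3 7 4 9 6 5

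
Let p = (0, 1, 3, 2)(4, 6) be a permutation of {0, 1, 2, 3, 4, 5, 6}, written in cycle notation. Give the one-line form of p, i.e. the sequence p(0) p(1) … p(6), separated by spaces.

1 3 0 2 6 5 4

Reading each image from the cycles: 0↦1, 1↦3, 2↦0, 3↦2, 4↦6, 5↦5, 6↦4.
So the one-line form is 1 3 0 2 6 5 4.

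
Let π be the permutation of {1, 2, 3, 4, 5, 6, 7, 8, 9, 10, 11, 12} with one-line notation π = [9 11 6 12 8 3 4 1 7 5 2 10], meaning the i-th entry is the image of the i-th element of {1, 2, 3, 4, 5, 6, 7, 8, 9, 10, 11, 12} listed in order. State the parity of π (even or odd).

In disjoint-cycle form the cycle lengths are 8, 2, 2.
A cycle is odd iff its length is even; π has 3 even-length cycles, so sgn(π) = (−1)^3 and π is odd.

odd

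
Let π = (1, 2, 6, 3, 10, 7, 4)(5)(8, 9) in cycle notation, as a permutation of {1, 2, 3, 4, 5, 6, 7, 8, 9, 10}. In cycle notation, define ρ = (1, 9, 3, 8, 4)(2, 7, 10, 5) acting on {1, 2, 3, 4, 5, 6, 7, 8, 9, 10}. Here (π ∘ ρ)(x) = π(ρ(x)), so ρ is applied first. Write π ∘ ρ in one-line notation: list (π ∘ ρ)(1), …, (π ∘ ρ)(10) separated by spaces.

8 4 9 2 6 3 7 1 10 5

(π ∘ ρ)(x) = π(ρ(x)). Computing each image: π(ρ(1)) = π(9) = 8, π(ρ(2)) = π(7) = 4, π(ρ(3)) = π(8) = 9, π(ρ(4)) = π(1) = 2, π(ρ(5)) = π(2) = 6, π(ρ(6)) = π(6) = 3, π(ρ(7)) = π(10) = 7, π(ρ(8)) = π(4) = 1, π(ρ(9)) = π(3) = 10, π(ρ(10)) = π(5) = 5.
Hence π ∘ ρ = [8 4 9 2 6 3 7 1 10 5].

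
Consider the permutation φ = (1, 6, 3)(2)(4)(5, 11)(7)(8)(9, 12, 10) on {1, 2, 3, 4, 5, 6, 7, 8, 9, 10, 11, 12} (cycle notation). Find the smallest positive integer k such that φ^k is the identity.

The disjoint cycles have lengths 3, 3, 2, 1, 1, 1, 1.
The order is lcm(3, 3, 2) = 6.

6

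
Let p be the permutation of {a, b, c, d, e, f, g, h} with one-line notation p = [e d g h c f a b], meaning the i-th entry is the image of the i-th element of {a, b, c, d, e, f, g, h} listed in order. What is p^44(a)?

Tracing a → e → … returns to a after 4 steps, so a lies in a 4-cycle (a, e, c, g).
Since the cycle has length 4, p^44 acts on it the same as p^0 (44 mod 4 = 0).
So p^44(a) = a.

a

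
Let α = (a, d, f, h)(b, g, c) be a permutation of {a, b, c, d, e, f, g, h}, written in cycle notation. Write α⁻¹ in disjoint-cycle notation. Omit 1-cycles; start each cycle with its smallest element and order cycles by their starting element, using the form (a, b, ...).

If α sends a → b within a cycle, α⁻¹ sends b → a; equivalently, reverse each cycle.
Reversing each cycle of α and rotating so the smallest element leads gives (a, h, f, d)(b, c, g).

(a, h, f, d)(b, c, g)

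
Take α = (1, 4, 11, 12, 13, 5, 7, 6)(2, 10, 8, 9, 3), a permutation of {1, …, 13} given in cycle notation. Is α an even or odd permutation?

odd

The cycle lengths are 8, 5.
A cycle is odd iff its length is even; α has 1 even-length cycle, so sgn(α) = (−1)^1 and α is odd.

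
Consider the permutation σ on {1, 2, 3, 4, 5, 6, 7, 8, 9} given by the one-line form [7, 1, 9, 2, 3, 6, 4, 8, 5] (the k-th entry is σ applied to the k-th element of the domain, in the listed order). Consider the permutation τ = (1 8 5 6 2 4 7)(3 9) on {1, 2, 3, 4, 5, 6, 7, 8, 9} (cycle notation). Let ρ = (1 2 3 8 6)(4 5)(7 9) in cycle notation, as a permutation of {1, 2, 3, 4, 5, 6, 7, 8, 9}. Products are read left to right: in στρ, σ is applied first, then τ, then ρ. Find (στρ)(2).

6

Chase 2: σ(2) = 1; τ(1) = 8; ρ(8) = 6. Hence (στρ)(2) = 6.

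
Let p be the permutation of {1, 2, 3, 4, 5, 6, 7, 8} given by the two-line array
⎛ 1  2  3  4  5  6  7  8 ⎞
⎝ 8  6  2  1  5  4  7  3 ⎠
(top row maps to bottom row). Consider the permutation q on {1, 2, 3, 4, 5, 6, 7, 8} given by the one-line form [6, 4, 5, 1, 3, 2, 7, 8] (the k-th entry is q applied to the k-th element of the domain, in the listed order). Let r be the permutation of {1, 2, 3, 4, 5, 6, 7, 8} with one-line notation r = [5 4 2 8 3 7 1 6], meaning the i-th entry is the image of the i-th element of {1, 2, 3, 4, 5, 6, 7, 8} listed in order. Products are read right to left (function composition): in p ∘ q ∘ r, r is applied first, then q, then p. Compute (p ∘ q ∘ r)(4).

Apply the permutations in order: r(4) = 8, then q(8) = 8, then p(8) = 3. So (p ∘ q ∘ r)(4) = 3.

3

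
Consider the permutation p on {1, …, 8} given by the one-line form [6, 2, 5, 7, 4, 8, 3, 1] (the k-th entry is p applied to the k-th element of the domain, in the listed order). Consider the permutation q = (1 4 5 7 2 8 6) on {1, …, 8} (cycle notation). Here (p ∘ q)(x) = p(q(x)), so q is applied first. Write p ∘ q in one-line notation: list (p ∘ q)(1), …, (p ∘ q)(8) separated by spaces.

(p ∘ q)(x) = p(q(x)). Computing each image: p(q(1)) = p(4) = 7, p(q(2)) = p(8) = 1, p(q(3)) = p(3) = 5, p(q(4)) = p(5) = 4, p(q(5)) = p(7) = 3, p(q(6)) = p(1) = 6, p(q(7)) = p(2) = 2, p(q(8)) = p(6) = 8.
Hence p ∘ q = [7 1 5 4 3 6 2 8].

7 1 5 4 3 6 2 8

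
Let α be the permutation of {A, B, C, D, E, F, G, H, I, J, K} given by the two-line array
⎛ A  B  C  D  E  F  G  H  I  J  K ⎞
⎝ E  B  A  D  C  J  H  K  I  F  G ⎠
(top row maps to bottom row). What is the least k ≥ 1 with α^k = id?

6

Writing α as disjoint cycles, the cycle lengths are 3, 3, 2, 1, 1, 1.
The order is lcm(3, 3, 2) = 6.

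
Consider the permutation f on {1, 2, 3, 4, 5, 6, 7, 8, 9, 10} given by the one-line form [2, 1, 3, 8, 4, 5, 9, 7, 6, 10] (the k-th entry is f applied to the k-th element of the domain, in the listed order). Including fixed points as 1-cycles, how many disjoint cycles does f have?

The cycle decomposition is (1 2)(3)(4 8 7 9 6 5)(10), which has 4 cycles (counting 1-cycles).

4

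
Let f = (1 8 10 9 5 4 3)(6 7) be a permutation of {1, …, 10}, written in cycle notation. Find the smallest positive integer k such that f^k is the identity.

The cycle type of f is (7, 2, 1).
Since disjoint cycles commute, ord(f) = lcm(7, 2) = 14.

14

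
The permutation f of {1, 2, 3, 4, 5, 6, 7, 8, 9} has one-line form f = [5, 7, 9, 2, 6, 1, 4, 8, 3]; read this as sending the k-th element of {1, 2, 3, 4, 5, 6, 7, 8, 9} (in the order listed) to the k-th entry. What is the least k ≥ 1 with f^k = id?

6

Writing f as disjoint cycles, the cycle lengths are 3, 3, 2, 1.
The order is lcm(3, 3, 2) = 6.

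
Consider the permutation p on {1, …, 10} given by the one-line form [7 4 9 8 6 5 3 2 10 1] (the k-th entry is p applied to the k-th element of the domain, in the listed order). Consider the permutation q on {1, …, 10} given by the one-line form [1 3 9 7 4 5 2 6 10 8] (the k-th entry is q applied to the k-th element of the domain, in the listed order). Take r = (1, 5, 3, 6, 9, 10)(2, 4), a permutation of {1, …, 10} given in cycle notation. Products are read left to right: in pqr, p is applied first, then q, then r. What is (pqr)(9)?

8

Chase 9: p(9) = 10; q(10) = 8; r(8) = 8. Hence (pqr)(9) = 8.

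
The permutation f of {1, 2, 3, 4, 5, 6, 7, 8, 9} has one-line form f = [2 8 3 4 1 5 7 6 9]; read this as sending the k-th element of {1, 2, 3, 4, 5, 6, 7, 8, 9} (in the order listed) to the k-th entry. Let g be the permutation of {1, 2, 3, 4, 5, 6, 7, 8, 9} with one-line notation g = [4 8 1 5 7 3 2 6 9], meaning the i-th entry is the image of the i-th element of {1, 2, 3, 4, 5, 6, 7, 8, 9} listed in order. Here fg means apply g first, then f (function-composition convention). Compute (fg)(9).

g(9) = 9, then f(9) = 9; composing gives (fg)(9) = 9.

9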